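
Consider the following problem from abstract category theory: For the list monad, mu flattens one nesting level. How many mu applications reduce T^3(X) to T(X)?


Each application of mu: T^2 -> T removes one layer of nesting.
Starting at depth 3 (i.e., T^3(X)), we need to reach T(X).
Number of mu applications = 3 - 1 = 2

2


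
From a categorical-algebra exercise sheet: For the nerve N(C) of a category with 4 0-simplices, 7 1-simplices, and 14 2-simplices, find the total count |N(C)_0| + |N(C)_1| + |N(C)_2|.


The 2-skeleton of the nerve N(C) consists of simplices in dimensions 0, 1, 2:
  |N(C)_0| = 4 (objects)
  |N(C)_1| = 7 (morphisms)
  |N(C)_2| = 14 (composable pairs)
Total = 4 + 7 + 14 = 25

25


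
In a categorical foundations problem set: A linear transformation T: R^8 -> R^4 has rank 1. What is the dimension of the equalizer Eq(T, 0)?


The equalizer of f and the zero map is ker(f).
By the rank-nullity theorem: dim(ker(f)) = dim(domain) - rank(f).
dim(ker(f)) = 8 - 1 = 7

7


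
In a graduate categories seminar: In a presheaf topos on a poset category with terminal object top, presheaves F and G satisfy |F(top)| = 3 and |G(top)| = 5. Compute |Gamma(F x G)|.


Global sections of a presheaf on a poset with terminal top satisfy
Gamma(H) ~ H(top). Presheaves admit pointwise products, so
(F x G)(top) = F(top) x G(top) (Cartesian product).
|Gamma(F x G)| = |F(top)| * |G(top)| = 3 * 5 = 15.

15


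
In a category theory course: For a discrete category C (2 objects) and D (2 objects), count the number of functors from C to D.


A functor from a discrete category C to D is determined by
where each object maps. Each of the 2 objects of C can map
to any of the 2 objects of D independently.
Number of functors = 2^2 = 4

4


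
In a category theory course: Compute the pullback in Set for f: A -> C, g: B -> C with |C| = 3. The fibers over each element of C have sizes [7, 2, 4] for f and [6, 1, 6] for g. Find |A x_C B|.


The pullback A x_C B consists of pairs (a, b) with f(a) = g(b).
For each element c in C, the fiber product has |f^-1(c)| * |g^-1(c)| elements.
Summing over C: 7 * 6 + 2 * 1 + 4 * 6
= 42 + 2 + 24 = 68

68


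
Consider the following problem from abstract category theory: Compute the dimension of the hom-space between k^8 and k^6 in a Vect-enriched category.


In Vect-enriched categories, Hom(k^n, k^m) is the space of m x n matrices.
dim(Hom(k^8, k^6)) = 6 * 8 = 48

48


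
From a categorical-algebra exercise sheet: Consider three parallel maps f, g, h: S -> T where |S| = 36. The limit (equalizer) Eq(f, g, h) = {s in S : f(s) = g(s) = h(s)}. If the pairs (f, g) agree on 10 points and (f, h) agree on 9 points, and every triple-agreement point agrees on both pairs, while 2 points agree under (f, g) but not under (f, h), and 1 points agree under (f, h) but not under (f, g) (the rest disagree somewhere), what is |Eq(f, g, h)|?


Eq(f, g, h) is the triple-agreement set: points in S where all three
maps take the same value. Using inclusion-exclusion on the pairwise data:
Pair (f, g) agrees on 10 points; pair (f, h) on 9 points.
Points agreeing under (f, g) but not (f, h) = 2; under (f, h) but not (f, g) = 1.
Triple-agreement = agreement-in-(f, g) minus points that agree under (f, g) but not (f, h):
|Eq(f, g, h)| = 10 - 2 = 8
(cross-check via (f, h): 9 - 1 = 8.)

8


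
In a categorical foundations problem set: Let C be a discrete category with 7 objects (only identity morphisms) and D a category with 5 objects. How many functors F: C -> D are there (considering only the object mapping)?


A functor from a discrete category C to D is determined by
where each object maps. Each of the 7 objects of C can map
to any of the 5 objects of D independently.
Number of functors = 5^7 = 78125

78125


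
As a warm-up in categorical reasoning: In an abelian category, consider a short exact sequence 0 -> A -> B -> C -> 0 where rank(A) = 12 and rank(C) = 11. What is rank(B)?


For a short exact sequence 0 -> A -> B -> C -> 0,
rank is additive: rank(B) = rank(A) + rank(C).
rank(B) = 12 + 11 = 23

23


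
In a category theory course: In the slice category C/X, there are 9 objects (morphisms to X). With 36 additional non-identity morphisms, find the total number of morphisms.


In the slice category C/X, objects are morphisms to X.
Identity morphisms: 9 (one per object of C/X).
Non-identity morphisms: 36.
Total = 9 + 36 = 45

45


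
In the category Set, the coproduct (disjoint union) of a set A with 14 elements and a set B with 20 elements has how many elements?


In Set, the coproduct A + B is the disjoint union.
|A + B| = |A| + |B| = 14 + 20 = 34

34


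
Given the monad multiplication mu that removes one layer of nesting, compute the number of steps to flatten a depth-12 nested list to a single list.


Each application of mu: T^2 -> T removes one layer of nesting.
Starting at depth 12 (i.e., T^12(X)), we need to reach T(X).
Number of mu applications = 12 - 1 = 11

11


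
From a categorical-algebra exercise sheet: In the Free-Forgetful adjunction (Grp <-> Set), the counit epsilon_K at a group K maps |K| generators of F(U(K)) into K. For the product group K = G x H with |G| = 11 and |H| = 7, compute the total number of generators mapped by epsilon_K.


The counit epsilon_K: F(U(K)) -> K of the Free-Forgetful adjunction
maps |K| generators of F(U(K)) into K. For K = G x H (the product group),
|G x H| = |G| * |H|.
Total generators mapped = 11 * 7 = 77.

77


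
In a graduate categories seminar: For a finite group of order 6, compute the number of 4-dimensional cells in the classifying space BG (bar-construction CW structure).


In the bar-construction CW model of BG, the n-cells are indexed by
n-tuples [g_1|...|g_n] of non-identity elements of G (degenerate
simplices with some g_i = e do not contribute cells), so there are
(|G| - 1)^n n-cells.
For dim = 4 with |G| = 6:
cells = (6 - 1)^4 = 5^4 = 625

625


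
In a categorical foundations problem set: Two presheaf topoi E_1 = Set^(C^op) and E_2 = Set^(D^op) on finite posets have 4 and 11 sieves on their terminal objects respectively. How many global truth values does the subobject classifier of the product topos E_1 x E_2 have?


In a product of presheaf topoi E_1 x E_2, the subobject classifier
is Omega = Omega_1 x Omega_2 (componentwise), so
|Omega(top)| = |Omega_1(top_1)| * |Omega_2(top_2)|.
= 4 * 11 = 44.

44


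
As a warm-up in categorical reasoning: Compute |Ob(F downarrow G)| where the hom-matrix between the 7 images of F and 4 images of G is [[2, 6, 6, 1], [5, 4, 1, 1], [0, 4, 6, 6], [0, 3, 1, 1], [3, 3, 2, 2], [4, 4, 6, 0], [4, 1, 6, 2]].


Objects of (F downarrow G) are triples (a, b, h: F(a)->G(b)).
The count equals the sum of all entries in the hom-matrix.
sum(row 0) = 15
sum(row 1) = 11
sum(row 2) = 16
sum(row 3) = 5
sum(row 4) = 10
sum(row 5) = 14
sum(row 6) = 13
Grand total = 84

84


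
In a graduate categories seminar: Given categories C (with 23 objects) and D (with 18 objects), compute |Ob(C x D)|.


The product category C x D has objects that are pairs (c, d).
Number of pairs = |Ob(C)| * |Ob(D)| = 23 * 18 = 414

414


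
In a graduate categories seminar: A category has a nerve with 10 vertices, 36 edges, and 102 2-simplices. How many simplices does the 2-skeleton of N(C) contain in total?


The 2-skeleton of the nerve N(C) consists of simplices in dimensions 0, 1, 2:
  |N(C)_0| = 10 (objects)
  |N(C)_1| = 36 (morphisms)
  |N(C)_2| = 102 (composable pairs)
Total = 10 + 36 + 102 = 148

148


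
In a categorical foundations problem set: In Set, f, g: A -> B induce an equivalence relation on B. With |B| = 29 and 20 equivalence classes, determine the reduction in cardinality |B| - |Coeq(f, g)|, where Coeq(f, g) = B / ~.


The coequalizer Coeq(f, g) = B / ~ has one element per equivalence class.
|B| = 29, |Coeq(f, g)| = 20.
|B| - |Coeq(f, g)| = 29 - 20 = 9.

9


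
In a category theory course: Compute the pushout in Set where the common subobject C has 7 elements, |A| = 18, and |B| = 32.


The pushout A +_C B identifies the images of C in A and B.
|A +_C B| = |A| + |B| - |C| (for injections).
= 18 + 32 - 7 = 43

43


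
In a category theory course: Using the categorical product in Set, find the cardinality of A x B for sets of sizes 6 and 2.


In Set, the product A x B is the Cartesian product.
By the universal property, |A x B| = |A| * |B|.
|A x B| = 6 * 2 = 12

12


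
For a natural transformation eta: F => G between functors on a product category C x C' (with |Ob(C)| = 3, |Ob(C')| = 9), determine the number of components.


A natural transformation eta: F => G assigns one component morphism per
object of the domain category.
The domain is the product category C x C', so
|Ob(C x C')| = |Ob(C)| * |Ob(C')| = 3 * 9 = 27.
Therefore eta has 27 component morphisms.

27


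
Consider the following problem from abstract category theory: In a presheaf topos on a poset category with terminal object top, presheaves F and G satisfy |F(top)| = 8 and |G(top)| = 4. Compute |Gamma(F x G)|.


Global sections of a presheaf on a poset with terminal top satisfy
Gamma(H) ~ H(top). Presheaves admit pointwise products, so
(F x G)(top) = F(top) x G(top) (Cartesian product).
|Gamma(F x G)| = |F(top)| * |G(top)| = 8 * 4 = 32.

32


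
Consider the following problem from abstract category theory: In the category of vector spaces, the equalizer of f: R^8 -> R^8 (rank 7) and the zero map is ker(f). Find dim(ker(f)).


The equalizer of f and the zero map is ker(f).
By the rank-nullity theorem: dim(ker(f)) = dim(domain) - rank(f).
dim(ker(f)) = 8 - 7 = 1

1


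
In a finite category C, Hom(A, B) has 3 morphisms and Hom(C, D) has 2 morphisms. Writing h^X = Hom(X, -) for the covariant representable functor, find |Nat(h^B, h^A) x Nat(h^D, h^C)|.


By the Yoneda lemma, Nat(h^B, h^A) is isomorphic to Hom(A, B),
so |Nat(h^B, h^A)| = |Hom(A, B)| and |Nat(h^D, h^C)| = |Hom(C, D)|.
|Hom(A, B)| = 3, |Hom(C, D)| = 2.
|Nat(h^B, h^A) x Nat(h^D, h^C)| = 3 * 2 = 6

6


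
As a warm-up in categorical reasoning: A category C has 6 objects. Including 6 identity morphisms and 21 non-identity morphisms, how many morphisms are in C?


Each object has an identity morphism, giving 6 identities.
Adding the 21 non-identity morphisms:
Total = 6 + 21 = 27

27


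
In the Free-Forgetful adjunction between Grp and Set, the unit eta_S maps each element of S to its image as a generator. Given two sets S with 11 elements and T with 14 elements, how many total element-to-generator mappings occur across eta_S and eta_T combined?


The unit eta_X: X -> U(F(X)) of the Free-Forgetful adjunction
maps each element of X to a generator of F(X). For X = S + T (disjoint
union in Set), |S + T| = |S| + |T|.
Total mappings = 11 + 14 = 25.

25


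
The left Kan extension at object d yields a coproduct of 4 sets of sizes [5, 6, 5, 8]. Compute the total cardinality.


Pointwise, the left Kan extension (Lan_F H)(d) is the colimit, indexed
by the comma category (F downarrow d), of H composed with the
projection (F downarrow d) -> C. Here that colimit is given
as a coproduct (disjoint union) of sets, so its cardinality is the
sum of the sizes of the summands.
Coproduct of sets with sizes: 5 + 6 + 5 + 8
= 24

24


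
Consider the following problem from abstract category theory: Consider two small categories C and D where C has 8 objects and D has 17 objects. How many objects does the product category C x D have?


The product category C x D has objects that are pairs (c, d).
Number of pairs = |Ob(C)| * |Ob(D)| = 8 * 17 = 136

136


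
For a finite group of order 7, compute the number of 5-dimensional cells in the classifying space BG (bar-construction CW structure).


In the bar-construction CW model of BG, the n-cells are indexed by
n-tuples [g_1|...|g_n] of non-identity elements of G (degenerate
simplices with some g_i = e do not contribute cells), so there are
(|G| - 1)^n n-cells.
For dim = 5 with |G| = 7:
cells = (7 - 1)^5 = 6^5 = 7776

7776


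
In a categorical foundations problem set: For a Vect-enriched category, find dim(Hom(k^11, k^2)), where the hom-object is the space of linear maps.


In Vect-enriched categories, Hom(k^n, k^m) is the space of m x n matrices.
dim(Hom(k^11, k^2)) = 2 * 11 = 22

22


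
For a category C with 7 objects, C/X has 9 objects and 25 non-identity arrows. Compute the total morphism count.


In the slice category C/X, objects are morphisms to X.
Identity morphisms: 9 (one per object of C/X).
Non-identity morphisms: 25.
Total = 9 + 25 = 34

34


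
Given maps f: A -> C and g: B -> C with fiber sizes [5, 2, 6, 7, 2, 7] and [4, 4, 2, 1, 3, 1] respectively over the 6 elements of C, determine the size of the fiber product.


The pullback A x_C B consists of pairs (a, b) with f(a) = g(b).
For each element c in C, the fiber product has |f^-1(c)| * |g^-1(c)| elements.
Summing over C: 5 * 4 + 2 * 4 + 6 * 2 + 7 * 1 + 2 * 3 + 7 * 1
= 20 + 8 + 12 + 7 + 6 + 7 = 60

60


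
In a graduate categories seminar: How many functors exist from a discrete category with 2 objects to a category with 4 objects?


A functor from a discrete category C to D is determined by
where each object maps. Each of the 2 objects of C can map
to any of the 4 objects of D independently.
Number of functors = 4^2 = 16

16


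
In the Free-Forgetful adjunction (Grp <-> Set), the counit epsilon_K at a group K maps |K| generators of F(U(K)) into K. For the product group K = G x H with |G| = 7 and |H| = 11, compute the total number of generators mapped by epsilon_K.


The counit epsilon_K: F(U(K)) -> K of the Free-Forgetful adjunction
maps |K| generators of F(U(K)) into K. For K = G x H (the product group),
|G x H| = |G| * |H|.
Total generators mapped = 7 * 11 = 77.

77


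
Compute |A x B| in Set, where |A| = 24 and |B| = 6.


In Set, the product A x B is the Cartesian product.
By the universal property, |A x B| = |A| * |B|.
|A x B| = 24 * 6 = 144

144


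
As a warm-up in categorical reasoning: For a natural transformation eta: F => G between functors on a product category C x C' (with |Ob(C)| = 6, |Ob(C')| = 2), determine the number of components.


A natural transformation eta: F => G assigns one component morphism per
object of the domain category.
The domain is the product category C x C', so
|Ob(C x C')| = |Ob(C)| * |Ob(C')| = 6 * 2 = 12.
Therefore eta has 12 component morphisms.

12


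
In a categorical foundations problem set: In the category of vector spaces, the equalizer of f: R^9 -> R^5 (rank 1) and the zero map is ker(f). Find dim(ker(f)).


The equalizer of f and the zero map is ker(f).
By the rank-nullity theorem: dim(ker(f)) = dim(domain) - rank(f).
dim(ker(f)) = 9 - 1 = 8

8


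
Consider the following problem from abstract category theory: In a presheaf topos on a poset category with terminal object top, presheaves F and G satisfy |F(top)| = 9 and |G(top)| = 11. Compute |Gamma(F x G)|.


Global sections of a presheaf on a poset with terminal top satisfy
Gamma(H) ~ H(top). Presheaves admit pointwise products, so
(F x G)(top) = F(top) x G(top) (Cartesian product).
|Gamma(F x G)| = |F(top)| * |G(top)| = 9 * 11 = 99.

99


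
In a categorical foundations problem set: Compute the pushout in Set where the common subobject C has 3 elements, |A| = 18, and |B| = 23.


The pushout A +_C B identifies the images of C in A and B.
|A +_C B| = |A| + |B| - |C| (for injections).
= 18 + 23 - 3 = 38

38


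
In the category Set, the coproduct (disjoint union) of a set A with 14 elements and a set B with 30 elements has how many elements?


In Set, the coproduct A + B is the disjoint union.
|A + B| = |A| + |B| = 14 + 30 = 44

44


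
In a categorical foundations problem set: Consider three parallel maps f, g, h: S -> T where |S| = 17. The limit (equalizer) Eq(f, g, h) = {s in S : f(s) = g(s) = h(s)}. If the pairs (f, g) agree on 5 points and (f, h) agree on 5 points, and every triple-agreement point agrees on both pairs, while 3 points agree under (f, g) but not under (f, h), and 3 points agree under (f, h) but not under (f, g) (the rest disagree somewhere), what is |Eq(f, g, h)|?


Eq(f, g, h) is the triple-agreement set: points in S where all three
maps take the same value. Using inclusion-exclusion on the pairwise data:
Pair (f, g) agrees on 5 points; pair (f, h) on 5 points.
Points agreeing under (f, g) but not (f, h) = 3; under (f, h) but not (f, g) = 3.
Triple-agreement = agreement-in-(f, g) minus points that agree under (f, g) but not (f, h):
|Eq(f, g, h)| = 5 - 3 = 2
(cross-check via (f, h): 5 - 3 = 2.)

2


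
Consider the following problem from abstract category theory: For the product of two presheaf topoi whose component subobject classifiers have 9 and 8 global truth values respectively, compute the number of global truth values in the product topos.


In a product of presheaf topoi E_1 x E_2, the subobject classifier
is Omega = Omega_1 x Omega_2 (componentwise), so
|Omega(top)| = |Omega_1(top_1)| * |Omega_2(top_2)|.
= 9 * 8 = 72.

72


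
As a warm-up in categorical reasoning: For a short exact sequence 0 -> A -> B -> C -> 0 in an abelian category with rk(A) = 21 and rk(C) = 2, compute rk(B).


For a short exact sequence 0 -> A -> B -> C -> 0,
rank is additive: rank(B) = rank(A) + rank(C).
rank(B) = 21 + 2 = 23

23


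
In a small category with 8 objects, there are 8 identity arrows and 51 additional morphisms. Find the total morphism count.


Each object has an identity morphism, giving 8 identities.
Adding the 51 non-identity morphisms:
Total = 8 + 51 = 59

59


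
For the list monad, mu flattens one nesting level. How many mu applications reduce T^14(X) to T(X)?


Each application of mu: T^2 -> T removes one layer of nesting.
Starting at depth 14 (i.e., T^14(X)), we need to reach T(X).
Number of mu applications = 14 - 1 = 13

13


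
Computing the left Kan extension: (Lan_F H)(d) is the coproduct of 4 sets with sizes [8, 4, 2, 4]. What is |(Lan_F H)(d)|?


Pointwise, the left Kan extension (Lan_F H)(d) is the colimit, indexed
by the comma category (F downarrow d), of H composed with the
projection (F downarrow d) -> C. Here that colimit is given
as a coproduct (disjoint union) of sets, so its cardinality is the
sum of the sizes of the summands.
Coproduct of sets with sizes: 8 + 4 + 2 + 4
= 18

18


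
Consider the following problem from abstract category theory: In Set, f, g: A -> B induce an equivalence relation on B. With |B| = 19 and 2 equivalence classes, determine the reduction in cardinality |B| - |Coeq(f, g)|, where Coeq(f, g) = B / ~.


The coequalizer Coeq(f, g) = B / ~ has one element per equivalence class.
|B| = 19, |Coeq(f, g)| = 2.
|B| - |Coeq(f, g)| = 19 - 2 = 17.

17


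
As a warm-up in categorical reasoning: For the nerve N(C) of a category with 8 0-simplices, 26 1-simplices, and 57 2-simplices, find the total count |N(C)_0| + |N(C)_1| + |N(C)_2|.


The 2-skeleton of the nerve N(C) consists of simplices in dimensions 0, 1, 2:
  |N(C)_0| = 8 (objects)
  |N(C)_1| = 26 (morphisms)
  |N(C)_2| = 57 (composable pairs)
Total = 8 + 26 + 57 = 91

91


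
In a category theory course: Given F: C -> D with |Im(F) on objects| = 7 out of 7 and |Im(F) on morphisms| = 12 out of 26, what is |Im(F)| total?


The image of F consists of distinct objects and distinct morphisms.
|Im(F)| on objects = 7
|Im(F)| on morphisms = 12
Total image cardinality = 7 + 12 = 19

19


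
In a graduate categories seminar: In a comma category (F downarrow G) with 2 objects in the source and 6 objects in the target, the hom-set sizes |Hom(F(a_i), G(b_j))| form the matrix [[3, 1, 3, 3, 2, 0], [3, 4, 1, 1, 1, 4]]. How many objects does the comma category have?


Objects of (F downarrow G) are triples (a, b, h: F(a)->G(b)).
The count equals the sum of all entries in the hom-matrix.
sum(row 0) = 12
sum(row 1) = 14
Grand total = 26

26


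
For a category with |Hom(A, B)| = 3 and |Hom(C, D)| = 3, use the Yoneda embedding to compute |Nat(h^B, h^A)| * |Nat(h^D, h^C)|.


By the Yoneda lemma, Nat(h^B, h^A) is isomorphic to Hom(A, B),
so |Nat(h^B, h^A)| = |Hom(A, B)| and |Nat(h^D, h^C)| = |Hom(C, D)|.
|Hom(A, B)| = 3, |Hom(C, D)| = 3.
|Nat(h^B, h^A) x Nat(h^D, h^C)| = 3 * 3 = 9

9


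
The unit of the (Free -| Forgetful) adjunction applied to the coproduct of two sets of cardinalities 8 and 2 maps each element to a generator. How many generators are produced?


The unit eta_X: X -> U(F(X)) of the Free-Forgetful adjunction
maps each element of X to a generator of F(X). For X = S + T (disjoint
union in Set), |S + T| = |S| + |T|.
Total mappings = 8 + 2 = 10.

10


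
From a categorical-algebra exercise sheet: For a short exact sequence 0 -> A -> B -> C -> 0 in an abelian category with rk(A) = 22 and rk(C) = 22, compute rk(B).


For a short exact sequence 0 -> A -> B -> C -> 0,
rank is additive: rank(B) = rank(A) + rank(C).
rank(B) = 22 + 22 = 44

44


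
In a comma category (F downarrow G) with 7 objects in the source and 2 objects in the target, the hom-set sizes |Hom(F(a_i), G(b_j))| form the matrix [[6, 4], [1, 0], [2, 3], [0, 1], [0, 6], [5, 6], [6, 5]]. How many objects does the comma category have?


Objects of (F downarrow G) are triples (a, b, h: F(a)->G(b)).
The count equals the sum of all entries in the hom-matrix.
sum(row 0) = 10
sum(row 1) = 1
sum(row 2) = 5
sum(row 3) = 1
sum(row 4) = 6
sum(row 5) = 11
sum(row 6) = 11
Grand total = 45

45


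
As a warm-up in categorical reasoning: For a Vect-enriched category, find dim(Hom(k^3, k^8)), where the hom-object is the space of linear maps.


In Vect-enriched categories, Hom(k^n, k^m) is the space of m x n matrices.
dim(Hom(k^3, k^8)) = 8 * 3 = 24

24


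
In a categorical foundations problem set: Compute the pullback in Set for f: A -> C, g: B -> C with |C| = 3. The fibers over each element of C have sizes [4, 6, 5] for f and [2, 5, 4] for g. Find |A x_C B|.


The pullback A x_C B consists of pairs (a, b) with f(a) = g(b).
For each element c in C, the fiber product has |f^-1(c)| * |g^-1(c)| elements.
Summing over C: 4 * 2 + 6 * 5 + 5 * 4
= 8 + 30 + 20 = 58

58


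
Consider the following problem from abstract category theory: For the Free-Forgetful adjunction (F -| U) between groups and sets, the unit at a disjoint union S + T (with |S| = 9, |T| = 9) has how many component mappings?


The unit eta_X: X -> U(F(X)) of the Free-Forgetful adjunction
maps each element of X to a generator of F(X). For X = S + T (disjoint
union in Set), |S + T| = |S| + |T|.
Total mappings = 9 + 9 = 18.

18


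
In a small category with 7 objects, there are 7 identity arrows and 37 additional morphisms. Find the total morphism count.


Each object has an identity morphism, giving 7 identities.
Adding the 37 non-identity morphisms:
Total = 7 + 37 = 44

44


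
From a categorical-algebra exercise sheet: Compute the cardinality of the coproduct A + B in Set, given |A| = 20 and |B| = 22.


In Set, the coproduct A + B is the disjoint union.
|A + B| = |A| + |B| = 20 + 22 = 42

42


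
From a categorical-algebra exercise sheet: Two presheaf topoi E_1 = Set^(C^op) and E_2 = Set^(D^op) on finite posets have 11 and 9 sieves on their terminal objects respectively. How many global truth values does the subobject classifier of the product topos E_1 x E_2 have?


In a product of presheaf topoi E_1 x E_2, the subobject classifier
is Omega = Omega_1 x Omega_2 (componentwise), so
|Omega(top)| = |Omega_1(top_1)| * |Omega_2(top_2)|.
= 11 * 9 = 99.

99


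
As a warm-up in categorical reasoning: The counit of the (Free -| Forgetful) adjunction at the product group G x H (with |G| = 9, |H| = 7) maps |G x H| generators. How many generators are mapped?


The counit epsilon_K: F(U(K)) -> K of the Free-Forgetful adjunction
maps |K| generators of F(U(K)) into K. For K = G x H (the product group),
|G x H| = |G| * |H|.
Total generators mapped = 9 * 7 = 63.

63


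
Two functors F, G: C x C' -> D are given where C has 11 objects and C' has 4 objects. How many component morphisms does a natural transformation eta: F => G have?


A natural transformation eta: F => G assigns one component morphism per
object of the domain category.
The domain is the product category C x C', so
|Ob(C x C')| = |Ob(C)| * |Ob(C')| = 11 * 4 = 44.
Therefore eta has 44 component morphisms.

44


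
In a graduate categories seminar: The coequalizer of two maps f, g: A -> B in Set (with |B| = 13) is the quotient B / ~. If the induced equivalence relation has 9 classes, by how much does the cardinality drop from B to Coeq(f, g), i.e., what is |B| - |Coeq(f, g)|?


The coequalizer Coeq(f, g) = B / ~ has one element per equivalence class.
|B| = 13, |Coeq(f, g)| = 9.
|B| - |Coeq(f, g)| = 13 - 9 = 4.

4


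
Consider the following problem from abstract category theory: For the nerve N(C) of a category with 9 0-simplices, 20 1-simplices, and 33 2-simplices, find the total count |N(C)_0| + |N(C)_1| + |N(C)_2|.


The 2-skeleton of the nerve N(C) consists of simplices in dimensions 0, 1, 2:
  |N(C)_0| = 9 (objects)
  |N(C)_1| = 20 (morphisms)
  |N(C)_2| = 33 (composable pairs)
Total = 9 + 20 + 33 = 62

62


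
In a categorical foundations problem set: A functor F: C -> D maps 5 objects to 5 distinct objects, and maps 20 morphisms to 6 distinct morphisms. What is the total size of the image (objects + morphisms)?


The image of F consists of distinct objects and distinct morphisms.
|Im(F)| on objects = 5
|Im(F)| on morphisms = 6
Total image cardinality = 5 + 6 = 11

11


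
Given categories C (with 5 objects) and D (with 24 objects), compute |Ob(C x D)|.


The product category C x D has objects that are pairs (c, d).
Number of pairs = |Ob(C)| * |Ob(D)| = 5 * 24 = 120

120


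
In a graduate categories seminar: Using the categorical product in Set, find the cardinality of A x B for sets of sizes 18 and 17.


In Set, the product A x B is the Cartesian product.
By the universal property, |A x B| = |A| * |B|.
|A x B| = 18 * 17 = 306

306


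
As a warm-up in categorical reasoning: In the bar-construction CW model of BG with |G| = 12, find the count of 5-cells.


In the bar-construction CW model of BG, the n-cells are indexed by
n-tuples [g_1|...|g_n] of non-identity elements of G (degenerate
simplices with some g_i = e do not contribute cells), so there are
(|G| - 1)^n n-cells.
For dim = 5 with |G| = 12:
cells = (12 - 1)^5 = 11^5 = 161051

161051


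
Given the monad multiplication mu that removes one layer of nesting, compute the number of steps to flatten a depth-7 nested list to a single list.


Each application of mu: T^2 -> T removes one layer of nesting.
Starting at depth 7 (i.e., T^7(X)), we need to reach T(X).
Number of mu applications = 7 - 1 = 6

6


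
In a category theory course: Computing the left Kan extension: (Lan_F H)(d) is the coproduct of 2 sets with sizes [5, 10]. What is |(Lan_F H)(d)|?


Pointwise, the left Kan extension (Lan_F H)(d) is the colimit, indexed
by the comma category (F downarrow d), of H composed with the
projection (F downarrow d) -> C. Here that colimit is given
as a coproduct (disjoint union) of sets, so its cardinality is the
sum of the sizes of the summands.
Coproduct of sets with sizes: 5 + 10
= 15

15


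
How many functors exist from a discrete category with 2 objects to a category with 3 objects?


A functor from a discrete category C to D is determined by
where each object maps. Each of the 2 objects of C can map
to any of the 3 objects of D independently.
Number of functors = 3^2 = 9

9


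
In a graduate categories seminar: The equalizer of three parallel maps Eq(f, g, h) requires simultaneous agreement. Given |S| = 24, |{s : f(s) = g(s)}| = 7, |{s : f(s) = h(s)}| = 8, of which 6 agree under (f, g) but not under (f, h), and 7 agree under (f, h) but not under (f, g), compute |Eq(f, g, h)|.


Eq(f, g, h) is the triple-agreement set: points in S where all three
maps take the same value. Using inclusion-exclusion on the pairwise data:
Pair (f, g) agrees on 7 points; pair (f, h) on 8 points.
Points agreeing under (f, g) but not (f, h) = 6; under (f, h) but not (f, g) = 7.
Triple-agreement = agreement-in-(f, g) minus points that agree under (f, g) but not (f, h):
|Eq(f, g, h)| = 7 - 6 = 1
(cross-check via (f, h): 8 - 7 = 1.)

1


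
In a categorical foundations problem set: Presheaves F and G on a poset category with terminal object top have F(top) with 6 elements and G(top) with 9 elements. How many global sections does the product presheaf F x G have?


Global sections of a presheaf on a poset with terminal top satisfy
Gamma(H) ~ H(top). Presheaves admit pointwise products, so
(F x G)(top) = F(top) x G(top) (Cartesian product).
|Gamma(F x G)| = |F(top)| * |G(top)| = 6 * 9 = 54.

54


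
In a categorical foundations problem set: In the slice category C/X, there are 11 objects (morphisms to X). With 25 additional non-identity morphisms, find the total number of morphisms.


In the slice category C/X, objects are morphisms to X.
Identity morphisms: 11 (one per object of C/X).
Non-identity morphisms: 25.
Total = 11 + 25 = 36

36


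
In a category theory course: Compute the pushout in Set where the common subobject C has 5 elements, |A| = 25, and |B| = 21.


The pushout A +_C B identifies the images of C in A and B.
|A +_C B| = |A| + |B| - |C| (for injections).
= 25 + 21 - 5 = 41

41


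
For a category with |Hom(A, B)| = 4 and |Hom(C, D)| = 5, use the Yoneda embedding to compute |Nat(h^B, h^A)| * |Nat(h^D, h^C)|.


By the Yoneda lemma, Nat(h^B, h^A) is isomorphic to Hom(A, B),
so |Nat(h^B, h^A)| = |Hom(A, B)| and |Nat(h^D, h^C)| = |Hom(C, D)|.
|Hom(A, B)| = 4, |Hom(C, D)| = 5.
|Nat(h^B, h^A) x Nat(h^D, h^C)| = 4 * 5 = 20

20


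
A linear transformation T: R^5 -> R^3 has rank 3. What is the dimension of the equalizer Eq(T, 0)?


The equalizer of f and the zero map is ker(f).
By the rank-nullity theorem: dim(ker(f)) = dim(domain) - rank(f).
dim(ker(f)) = 5 - 3 = 2

2


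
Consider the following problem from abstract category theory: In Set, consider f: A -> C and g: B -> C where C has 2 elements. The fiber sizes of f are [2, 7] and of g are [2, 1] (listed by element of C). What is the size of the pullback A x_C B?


The pullback A x_C B consists of pairs (a, b) with f(a) = g(b).
For each element c in C, the fiber product has |f^-1(c)| * |g^-1(c)| elements.
Summing over C: 2 * 2 + 7 * 1
= 4 + 7 = 11

11


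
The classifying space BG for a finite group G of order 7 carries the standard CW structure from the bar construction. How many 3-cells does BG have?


In the bar-construction CW model of BG, the n-cells are indexed by
n-tuples [g_1|...|g_n] of non-identity elements of G (degenerate
simplices with some g_i = e do not contribute cells), so there are
(|G| - 1)^n n-cells.
For dim = 3 with |G| = 7:
cells = (7 - 1)^3 = 6^3 = 216

216


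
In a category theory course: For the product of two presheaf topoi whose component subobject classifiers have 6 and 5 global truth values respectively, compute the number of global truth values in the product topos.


In a product of presheaf topoi E_1 x E_2, the subobject classifier
is Omega = Omega_1 x Omega_2 (componentwise), so
|Omega(top)| = |Omega_1(top_1)| * |Omega_2(top_2)|.
= 6 * 5 = 30.

30


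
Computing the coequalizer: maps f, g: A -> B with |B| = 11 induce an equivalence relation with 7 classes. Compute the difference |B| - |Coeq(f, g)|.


The coequalizer Coeq(f, g) = B / ~ has one element per equivalence class.
|B| = 11, |Coeq(f, g)| = 7.
|B| - |Coeq(f, g)| = 11 - 7 = 4.

4


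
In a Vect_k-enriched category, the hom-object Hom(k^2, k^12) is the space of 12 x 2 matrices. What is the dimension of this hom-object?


In Vect-enriched categories, Hom(k^n, k^m) is the space of m x n matrices.
dim(Hom(k^2, k^12)) = 12 * 2 = 24

24


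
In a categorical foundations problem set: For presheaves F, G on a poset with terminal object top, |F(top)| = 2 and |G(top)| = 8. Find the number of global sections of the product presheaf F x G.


Global sections of a presheaf on a poset with terminal top satisfy
Gamma(H) ~ H(top). Presheaves admit pointwise products, so
(F x G)(top) = F(top) x G(top) (Cartesian product).
|Gamma(F x G)| = |F(top)| * |G(top)| = 2 * 8 = 16.

16


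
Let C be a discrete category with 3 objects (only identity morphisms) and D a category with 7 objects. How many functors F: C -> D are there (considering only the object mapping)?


A functor from a discrete category C to D is determined by
where each object maps. Each of the 3 objects of C can map
to any of the 7 objects of D independently.
Number of functors = 7^3 = 343

343


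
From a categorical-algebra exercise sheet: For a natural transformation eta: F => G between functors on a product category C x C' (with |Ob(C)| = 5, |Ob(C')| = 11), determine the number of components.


A natural transformation eta: F => G assigns one component morphism per
object of the domain category.
The domain is the product category C x C', so
|Ob(C x C')| = |Ob(C)| * |Ob(C')| = 5 * 11 = 55.
Therefore eta has 55 component morphisms.

55


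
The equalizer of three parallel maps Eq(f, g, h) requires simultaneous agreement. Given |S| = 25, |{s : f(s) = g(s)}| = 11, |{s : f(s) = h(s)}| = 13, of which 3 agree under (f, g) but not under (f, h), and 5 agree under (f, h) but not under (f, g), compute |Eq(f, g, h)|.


Eq(f, g, h) is the triple-agreement set: points in S where all three
maps take the same value. Using inclusion-exclusion on the pairwise data:
Pair (f, g) agrees on 11 points; pair (f, h) on 13 points.
Points agreeing under (f, g) but not (f, h) = 3; under (f, h) but not (f, g) = 5.
Triple-agreement = agreement-in-(f, g) minus points that agree under (f, g) but not (f, h):
|Eq(f, g, h)| = 11 - 3 = 8
(cross-check via (f, h): 13 - 5 = 8.)

8


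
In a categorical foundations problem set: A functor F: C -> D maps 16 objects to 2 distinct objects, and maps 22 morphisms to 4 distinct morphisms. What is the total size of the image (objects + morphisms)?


The image of F consists of distinct objects and distinct morphisms.
|Im(F)| on objects = 2
|Im(F)| on morphisms = 4
Total image cardinality = 2 + 4 = 6

6


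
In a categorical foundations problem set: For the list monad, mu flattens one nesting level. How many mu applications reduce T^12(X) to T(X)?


Each application of mu: T^2 -> T removes one layer of nesting.
Starting at depth 12 (i.e., T^12(X)), we need to reach T(X).
Number of mu applications = 12 - 1 = 11

11


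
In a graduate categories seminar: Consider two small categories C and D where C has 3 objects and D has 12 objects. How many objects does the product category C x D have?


The product category C x D has objects that are pairs (c, d).
Number of pairs = |Ob(C)| * |Ob(D)| = 3 * 12 = 36

36


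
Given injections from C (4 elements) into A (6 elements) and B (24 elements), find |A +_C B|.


The pushout A +_C B identifies the images of C in A and B.
|A +_C B| = |A| + |B| - |C| (for injections).
= 6 + 24 - 4 = 26

26


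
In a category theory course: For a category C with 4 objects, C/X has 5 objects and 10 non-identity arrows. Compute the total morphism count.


In the slice category C/X, objects are morphisms to X.
Identity morphisms: 5 (one per object of C/X).
Non-identity morphisms: 10.
Total = 5 + 10 = 15

15


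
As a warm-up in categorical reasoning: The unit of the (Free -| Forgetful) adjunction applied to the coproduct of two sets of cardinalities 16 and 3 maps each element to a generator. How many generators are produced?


The unit eta_X: X -> U(F(X)) of the Free-Forgetful adjunction
maps each element of X to a generator of F(X). For X = S + T (disjoint
union in Set), |S + T| = |S| + |T|.
Total mappings = 16 + 3 = 19.

19


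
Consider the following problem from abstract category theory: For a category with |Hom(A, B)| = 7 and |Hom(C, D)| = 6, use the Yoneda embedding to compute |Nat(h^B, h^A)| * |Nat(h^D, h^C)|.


By the Yoneda lemma, Nat(h^B, h^A) is isomorphic to Hom(A, B),
so |Nat(h^B, h^A)| = |Hom(A, B)| and |Nat(h^D, h^C)| = |Hom(C, D)|.
|Hom(A, B)| = 7, |Hom(C, D)| = 6.
|Nat(h^B, h^A) x Nat(h^D, h^C)| = 7 * 6 = 42

42


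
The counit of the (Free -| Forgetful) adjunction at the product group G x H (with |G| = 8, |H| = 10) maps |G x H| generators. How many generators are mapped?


The counit epsilon_K: F(U(K)) -> K of the Free-Forgetful adjunction
maps |K| generators of F(U(K)) into K. For K = G x H (the product group),
|G x H| = |G| * |H|.
Total generators mapped = 8 * 10 = 80.

80


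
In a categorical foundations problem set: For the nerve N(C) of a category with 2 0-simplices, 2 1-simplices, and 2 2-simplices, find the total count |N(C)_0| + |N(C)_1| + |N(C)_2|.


The 2-skeleton of the nerve N(C) consists of simplices in dimensions 0, 1, 2:
  |N(C)_0| = 2 (objects)
  |N(C)_1| = 2 (morphisms)
  |N(C)_2| = 2 (composable pairs)
Total = 2 + 2 + 2 = 6

6


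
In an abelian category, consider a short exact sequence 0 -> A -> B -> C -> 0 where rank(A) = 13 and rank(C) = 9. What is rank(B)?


For a short exact sequence 0 -> A -> B -> C -> 0,
rank is additive: rank(B) = rank(A) + rank(C).
rank(B) = 13 + 9 = 22

22


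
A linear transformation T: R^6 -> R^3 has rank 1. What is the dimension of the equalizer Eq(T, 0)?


The equalizer of f and the zero map is ker(f).
By the rank-nullity theorem: dim(ker(f)) = dim(domain) - rank(f).
dim(ker(f)) = 6 - 1 = 5

5


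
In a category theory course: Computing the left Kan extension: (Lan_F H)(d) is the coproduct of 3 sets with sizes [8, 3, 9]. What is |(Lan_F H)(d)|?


Pointwise, the left Kan extension (Lan_F H)(d) is the colimit, indexed
by the comma category (F downarrow d), of H composed with the
projection (F downarrow d) -> C. Here that colimit is given
as a coproduct (disjoint union) of sets, so its cardinality is the
sum of the sizes of the summands.
Coproduct of sets with sizes: 8 + 3 + 9
= 20

20


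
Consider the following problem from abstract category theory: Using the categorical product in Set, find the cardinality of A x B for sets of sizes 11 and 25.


In Set, the product A x B is the Cartesian product.
By the universal property, |A x B| = |A| * |B|.
|A x B| = 11 * 25 = 275

275


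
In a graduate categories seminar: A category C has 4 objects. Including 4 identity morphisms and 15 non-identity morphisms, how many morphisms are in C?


Each object has an identity morphism, giving 4 identities.
Adding the 15 non-identity morphisms:
Total = 4 + 15 = 19

19


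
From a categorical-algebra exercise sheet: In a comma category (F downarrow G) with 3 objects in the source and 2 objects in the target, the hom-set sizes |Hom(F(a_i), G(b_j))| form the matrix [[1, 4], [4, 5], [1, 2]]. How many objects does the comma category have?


Objects of (F downarrow G) are triples (a, b, h: F(a)->G(b)).
The count equals the sum of all entries in the hom-matrix.
sum(row 0) = 5
sum(row 1) = 9
sum(row 2) = 3
Grand total = 17

17


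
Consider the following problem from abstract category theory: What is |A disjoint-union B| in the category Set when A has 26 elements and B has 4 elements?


In Set, the coproduct A + B is the disjoint union.
|A + B| = |A| + |B| = 26 + 4 = 30

30


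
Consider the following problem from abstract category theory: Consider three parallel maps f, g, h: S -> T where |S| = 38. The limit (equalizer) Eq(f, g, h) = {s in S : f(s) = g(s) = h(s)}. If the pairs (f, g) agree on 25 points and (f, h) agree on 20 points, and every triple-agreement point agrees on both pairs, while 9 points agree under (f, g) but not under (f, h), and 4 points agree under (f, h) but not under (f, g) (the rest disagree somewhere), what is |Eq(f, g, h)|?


Eq(f, g, h) is the triple-agreement set: points in S where all three
maps take the same value. Using inclusion-exclusion on the pairwise data:
Pair (f, g) agrees on 25 points; pair (f, h) on 20 points.
Points agreeing under (f, g) but not (f, h) = 9; under (f, h) but not (f, g) = 4.
Triple-agreement = agreement-in-(f, g) minus points that agree under (f, g) but not (f, h):
|Eq(f, g, h)| = 25 - 9 = 16
(cross-check via (f, h): 20 - 4 = 16.)

16
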